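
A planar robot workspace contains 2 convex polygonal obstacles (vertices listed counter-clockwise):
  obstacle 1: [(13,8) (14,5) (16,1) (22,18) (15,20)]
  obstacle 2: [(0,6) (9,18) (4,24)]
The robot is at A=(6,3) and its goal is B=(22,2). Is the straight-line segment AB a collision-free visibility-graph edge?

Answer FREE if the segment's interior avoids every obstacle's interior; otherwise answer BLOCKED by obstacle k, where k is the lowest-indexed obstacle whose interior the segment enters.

Obstacle 1 [(13,8) (14,5) (16,1) (22,18) (15,20)]:
  edge (13,8)–(14,5): clear
  edge (14,5)–(16,1): crosses AB
  edge (16,1)–(22,18): crosses AB
  edge (22,18)–(15,20): clear
  edge (15,20)–(13,8): clear
  → BLOCKED
Obstacle 2 [(0,6) (9,18) (4,24)]:
  edge (0,6)–(9,18): clear
  edge (9,18)–(4,24): clear
  edge (4,24)–(0,6): clear
  midpoint (14,5/2) outside
  → clear

BLOCKED by obstacle 1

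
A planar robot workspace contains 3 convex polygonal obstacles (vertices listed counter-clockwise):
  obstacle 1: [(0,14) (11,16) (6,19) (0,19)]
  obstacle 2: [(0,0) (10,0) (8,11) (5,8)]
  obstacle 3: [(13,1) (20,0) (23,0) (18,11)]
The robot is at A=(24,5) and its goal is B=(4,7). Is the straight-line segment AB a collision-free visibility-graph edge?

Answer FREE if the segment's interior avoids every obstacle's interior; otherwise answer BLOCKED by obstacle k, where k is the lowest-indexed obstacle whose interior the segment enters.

BLOCKED by obstacle 2

Obstacle 1 [(0,14) (11,16) (6,19) (0,19)]:
  edge (0,14)–(11,16): clear
  edge (11,16)–(6,19): clear
  edge (6,19)–(0,19): clear
  edge (0,19)–(0,14): clear
  midpoint (14,6) outside
  → clear
Obstacle 2 [(0,0) (10,0) (8,11) (5,8)]:
  edge (0,0)–(10,0): clear
  edge (10,0)–(8,11): crosses AB
  edge (8,11)–(5,8): clear
  edge (5,8)–(0,0): crosses AB
  → BLOCKED
Obstacle 3 [(13,1) (20,0) (23,0) (18,11)]:
  edge (13,1)–(20,0): clear
  edge (20,0)–(23,0): clear
  edge (23,0)–(18,11): crosses AB
  edge (18,11)–(13,1): crosses AB
  → BLOCKED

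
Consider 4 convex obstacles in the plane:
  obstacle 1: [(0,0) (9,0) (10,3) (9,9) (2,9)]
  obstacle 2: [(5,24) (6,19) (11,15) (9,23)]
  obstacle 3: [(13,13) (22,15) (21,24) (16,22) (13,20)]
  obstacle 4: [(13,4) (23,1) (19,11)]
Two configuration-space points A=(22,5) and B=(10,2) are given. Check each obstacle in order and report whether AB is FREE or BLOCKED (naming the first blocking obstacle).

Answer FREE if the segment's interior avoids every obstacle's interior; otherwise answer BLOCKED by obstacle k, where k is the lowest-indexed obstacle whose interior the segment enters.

Obstacle 1 [(0,0) (9,0) (10,3) (9,9) (2,9)]:
  edge (0,0)–(9,0): clear
  edge (9,0)–(10,3): clear
  edge (10,3)–(9,9): clear
  edge (9,9)–(2,9): clear
  edge (2,9)–(0,0): clear
  midpoint (16,7/2) outside
  → clear
Obstacle 2 [(5,24) (6,19) (11,15) (9,23)]:
  edge (5,24)–(6,19): clear
  edge (6,19)–(11,15): clear
  edge (11,15)–(9,23): clear
  edge (9,23)–(5,24): clear
  midpoint (16,7/2) outside
  → clear
Obstacle 3 [(13,13) (22,15) (21,24) (16,22) (13,20)]:
  edge (13,13)–(22,15): clear
  edge (22,15)–(21,24): clear
  edge (21,24)–(16,22): clear
  edge (16,22)–(13,20): clear
  edge (13,20)–(13,13): clear
  midpoint (16,7/2) outside
  → clear
Obstacle 4 [(13,4) (23,1) (19,11)]:
  edge (13,4)–(23,1): crosses AB
  edge (23,1)–(19,11): crosses AB
  edge (19,11)–(13,4): clear
  → BLOCKED

BLOCKED by obstacle 4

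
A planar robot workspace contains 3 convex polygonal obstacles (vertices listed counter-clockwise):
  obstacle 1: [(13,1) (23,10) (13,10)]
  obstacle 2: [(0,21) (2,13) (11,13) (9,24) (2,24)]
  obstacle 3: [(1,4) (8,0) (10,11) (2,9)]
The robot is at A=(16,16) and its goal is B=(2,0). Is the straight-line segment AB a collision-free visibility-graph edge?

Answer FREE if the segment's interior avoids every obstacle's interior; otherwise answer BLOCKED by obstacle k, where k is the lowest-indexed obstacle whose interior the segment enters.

BLOCKED by obstacle 3

Obstacle 1 [(13,1) (23,10) (13,10)]:
  edge (13,1)–(23,10): clear
  edge (23,10)–(13,10): clear
  edge (13,10)–(13,1): clear
  midpoint (9,8) outside
  → clear
Obstacle 2 [(0,21) (2,13) (11,13) (9,24) (2,24)]:
  edge (0,21)–(2,13): clear
  edge (2,13)–(11,13): clear
  edge (11,13)–(9,24): clear
  edge (9,24)–(2,24): clear
  edge (2,24)–(0,21): clear
  midpoint (9,8) outside
  → clear
Obstacle 3 [(1,4) (8,0) (10,11) (2,9)]:
  edge (1,4)–(8,0): crosses AB
  edge (8,0)–(10,11): crosses AB
  edge (10,11)–(2,9): clear
  edge (2,9)–(1,4): clear
  → BLOCKED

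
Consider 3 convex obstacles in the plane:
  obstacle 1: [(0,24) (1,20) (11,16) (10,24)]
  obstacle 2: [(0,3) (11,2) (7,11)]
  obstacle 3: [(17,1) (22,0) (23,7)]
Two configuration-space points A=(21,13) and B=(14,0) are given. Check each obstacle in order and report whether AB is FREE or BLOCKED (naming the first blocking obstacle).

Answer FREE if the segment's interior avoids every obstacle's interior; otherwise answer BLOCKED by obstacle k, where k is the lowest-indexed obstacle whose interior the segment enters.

FREE

Obstacle 1 [(0,24) (1,20) (11,16) (10,24)]:
  edge (0,24)–(1,20): clear
  edge (1,20)–(11,16): clear
  edge (11,16)–(10,24): clear
  edge (10,24)–(0,24): clear
  midpoint (35/2,13/2) outside
  → clear
Obstacle 2 [(0,3) (11,2) (7,11)]:
  edge (0,3)–(11,2): clear
  edge (11,2)–(7,11): clear
  edge (7,11)–(0,3): clear
  midpoint (35/2,13/2) outside
  → clear
Obstacle 3 [(17,1) (22,0) (23,7)]:
  edge (17,1)–(22,0): clear
  edge (22,0)–(23,7): clear
  edge (23,7)–(17,1): clear
  midpoint (35/2,13/2) outside
  → clear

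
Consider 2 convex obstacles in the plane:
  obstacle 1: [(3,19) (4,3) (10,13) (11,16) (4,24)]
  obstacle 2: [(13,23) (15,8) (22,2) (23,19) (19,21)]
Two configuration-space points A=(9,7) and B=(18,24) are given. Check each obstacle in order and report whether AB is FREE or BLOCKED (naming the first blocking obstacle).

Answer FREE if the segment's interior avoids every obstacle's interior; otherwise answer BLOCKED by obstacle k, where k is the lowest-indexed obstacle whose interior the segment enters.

Obstacle 1 [(3,19) (4,3) (10,13) (11,16) (4,24)]:
  edge (3,19)–(4,3): clear
  edge (4,3)–(10,13): clear
  edge (10,13)–(11,16): clear
  edge (11,16)–(4,24): clear
  edge (4,24)–(3,19): clear
  midpoint (27/2,31/2) outside
  → clear
Obstacle 2 [(13,23) (15,8) (22,2) (23,19) (19,21)]:
  edge (13,23)–(15,8): crosses AB
  edge (15,8)–(22,2): clear
  edge (22,2)–(23,19): clear
  edge (23,19)–(19,21): clear
  edge (19,21)–(13,23): crosses AB
  → BLOCKED

BLOCKED by obstacle 2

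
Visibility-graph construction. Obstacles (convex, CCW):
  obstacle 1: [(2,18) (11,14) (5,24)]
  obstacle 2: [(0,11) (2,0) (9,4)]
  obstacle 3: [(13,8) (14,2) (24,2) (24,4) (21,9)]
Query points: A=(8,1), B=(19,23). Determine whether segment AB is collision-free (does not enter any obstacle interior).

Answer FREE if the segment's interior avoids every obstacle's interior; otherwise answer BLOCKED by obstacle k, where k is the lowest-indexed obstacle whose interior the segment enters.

FREE

Obstacle 1 [(2,18) (11,14) (5,24)]:
  edge (2,18)–(11,14): clear
  edge (11,14)–(5,24): clear
  edge (5,24)–(2,18): clear
  midpoint (27/2,12) outside
  → clear
Obstacle 2 [(0,11) (2,0) (9,4)]:
  edge (0,11)–(2,0): clear
  edge (2,0)–(9,4): clear
  edge (9,4)–(0,11): clear
  midpoint (27/2,12) outside
  → clear
Obstacle 3 [(13,8) (14,2) (24,2) (24,4) (21,9)]:
  edge (13,8)–(14,2): clear
  edge (14,2)–(24,2): clear
  edge (24,2)–(24,4): clear
  edge (24,4)–(21,9): clear
  edge (21,9)–(13,8): clear
  midpoint (27/2,12) outside
  → clear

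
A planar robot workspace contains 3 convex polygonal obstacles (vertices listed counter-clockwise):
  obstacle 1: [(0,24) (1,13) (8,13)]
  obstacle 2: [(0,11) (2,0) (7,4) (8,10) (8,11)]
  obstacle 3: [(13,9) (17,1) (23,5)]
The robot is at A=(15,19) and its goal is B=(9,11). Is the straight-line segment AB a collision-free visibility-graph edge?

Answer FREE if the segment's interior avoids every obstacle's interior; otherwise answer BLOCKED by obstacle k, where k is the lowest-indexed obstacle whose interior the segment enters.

Obstacle 1 [(0,24) (1,13) (8,13)]:
  edge (0,24)–(1,13): clear
  edge (1,13)–(8,13): clear
  edge (8,13)–(0,24): clear
  midpoint (12,15) outside
  → clear
Obstacle 2 [(0,11) (2,0) (7,4) (8,10) (8,11)]:
  edge (0,11)–(2,0): clear
  edge (2,0)–(7,4): clear
  edge (7,4)–(8,10): clear
  edge (8,10)–(8,11): clear
  edge (8,11)–(0,11): clear
  midpoint (12,15) outside
  → clear
Obstacle 3 [(13,9) (17,1) (23,5)]:
  edge (13,9)–(17,1): clear
  edge (17,1)–(23,5): clear
  edge (23,5)–(13,9): clear
  midpoint (12,15) outside
  → clear

FREE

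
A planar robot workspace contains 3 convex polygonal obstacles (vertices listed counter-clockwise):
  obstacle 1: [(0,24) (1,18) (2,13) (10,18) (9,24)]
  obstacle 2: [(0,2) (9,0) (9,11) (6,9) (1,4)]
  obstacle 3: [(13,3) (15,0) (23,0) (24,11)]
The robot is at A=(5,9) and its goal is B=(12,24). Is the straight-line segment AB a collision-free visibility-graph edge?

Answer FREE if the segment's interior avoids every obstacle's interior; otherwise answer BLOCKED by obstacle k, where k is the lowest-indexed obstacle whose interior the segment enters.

BLOCKED by obstacle 1

Obstacle 1 [(0,24) (1,18) (2,13) (10,18) (9,24)]:
  edge (0,24)–(1,18): clear
  edge (1,18)–(2,13): clear
  edge (2,13)–(10,18): crosses AB
  edge (10,18)–(9,24): crosses AB
  edge (9,24)–(0,24): clear
  → BLOCKED
Obstacle 2 [(0,2) (9,0) (9,11) (6,9) (1,4)]:
  edge (0,2)–(9,0): clear
  edge (9,0)–(9,11): clear
  edge (9,11)–(6,9): clear
  edge (6,9)–(1,4): clear
  edge (1,4)–(0,2): clear
  midpoint (17/2,33/2) outside
  → clear
Obstacle 3 [(13,3) (15,0) (23,0) (24,11)]:
  edge (13,3)–(15,0): clear
  edge (15,0)–(23,0): clear
  edge (23,0)–(24,11): clear
  edge (24,11)–(13,3): clear
  midpoint (17/2,33/2) outside
  → clear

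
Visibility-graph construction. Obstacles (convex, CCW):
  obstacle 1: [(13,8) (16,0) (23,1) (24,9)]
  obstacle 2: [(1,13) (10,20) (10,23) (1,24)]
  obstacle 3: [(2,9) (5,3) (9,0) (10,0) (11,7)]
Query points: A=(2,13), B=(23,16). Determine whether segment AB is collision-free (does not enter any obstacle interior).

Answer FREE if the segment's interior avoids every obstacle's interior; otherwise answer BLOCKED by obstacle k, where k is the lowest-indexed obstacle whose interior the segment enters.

FREE

Obstacle 1 [(13,8) (16,0) (23,1) (24,9)]:
  edge (13,8)–(16,0): clear
  edge (16,0)–(23,1): clear
  edge (23,1)–(24,9): clear
  edge (24,9)–(13,8): clear
  midpoint (25/2,29/2) outside
  → clear
Obstacle 2 [(1,13) (10,20) (10,23) (1,24)]:
  edge (1,13)–(10,20): clear
  edge (10,20)–(10,23): clear
  edge (10,23)–(1,24): clear
  edge (1,24)–(1,13): clear
  midpoint (25/2,29/2) outside
  → clear
Obstacle 3 [(2,9) (5,3) (9,0) (10,0) (11,7)]:
  edge (2,9)–(5,3): clear
  edge (5,3)–(9,0): clear
  edge (9,0)–(10,0): clear
  edge (10,0)–(11,7): clear
  edge (11,7)–(2,9): clear
  midpoint (25/2,29/2) outside
  → clear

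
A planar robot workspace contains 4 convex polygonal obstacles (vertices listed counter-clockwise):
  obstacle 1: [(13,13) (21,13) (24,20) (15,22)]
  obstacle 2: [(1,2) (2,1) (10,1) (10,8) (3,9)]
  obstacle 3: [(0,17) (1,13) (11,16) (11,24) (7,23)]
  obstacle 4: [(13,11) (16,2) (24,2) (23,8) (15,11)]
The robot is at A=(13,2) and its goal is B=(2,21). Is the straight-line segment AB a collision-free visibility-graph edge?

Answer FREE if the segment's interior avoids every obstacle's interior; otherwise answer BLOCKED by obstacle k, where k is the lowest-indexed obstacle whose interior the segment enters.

Obstacle 1 [(13,13) (21,13) (24,20) (15,22)]:
  edge (13,13)–(21,13): clear
  edge (21,13)–(24,20): clear
  edge (24,20)–(15,22): clear
  edge (15,22)–(13,13): clear
  midpoint (15/2,23/2) outside
  → clear
Obstacle 2 [(1,2) (2,1) (10,1) (10,8) (3,9)]:
  edge (1,2)–(2,1): clear
  edge (2,1)–(10,1): clear
  edge (10,1)–(10,8): crosses AB
  edge (10,8)–(3,9): crosses AB
  edge (3,9)–(1,2): clear
  → BLOCKED
Obstacle 3 [(0,17) (1,13) (11,16) (11,24) (7,23)]:
  edge (0,17)–(1,13): clear
  edge (1,13)–(11,16): crosses AB
  edge (11,16)–(11,24): clear
  edge (11,24)–(7,23): clear
  edge (7,23)–(0,17): crosses AB
  → BLOCKED
Obstacle 4 [(13,11) (16,2) (24,2) (23,8) (15,11)]:
  edge (13,11)–(16,2): clear
  edge (16,2)–(24,2): clear
  edge (24,2)–(23,8): clear
  edge (23,8)–(15,11): clear
  edge (15,11)–(13,11): clear
  midpoint (15/2,23/2) outside
  → clear

BLOCKED by obstacle 2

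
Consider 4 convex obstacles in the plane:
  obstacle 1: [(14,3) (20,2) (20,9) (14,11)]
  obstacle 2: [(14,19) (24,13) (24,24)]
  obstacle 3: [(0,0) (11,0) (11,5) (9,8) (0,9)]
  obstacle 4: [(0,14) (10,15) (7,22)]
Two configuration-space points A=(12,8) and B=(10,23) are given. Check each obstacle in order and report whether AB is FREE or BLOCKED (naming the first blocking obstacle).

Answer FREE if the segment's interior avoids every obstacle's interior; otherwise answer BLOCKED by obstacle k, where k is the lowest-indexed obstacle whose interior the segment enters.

Obstacle 1 [(14,3) (20,2) (20,9) (14,11)]:
  edge (14,3)–(20,2): clear
  edge (20,2)–(20,9): clear
  edge (20,9)–(14,11): clear
  edge (14,11)–(14,3): clear
  midpoint (11,31/2) outside
  → clear
Obstacle 2 [(14,19) (24,13) (24,24)]:
  edge (14,19)–(24,13): clear
  edge (24,13)–(24,24): clear
  edge (24,24)–(14,19): clear
  midpoint (11,31/2) outside
  → clear
Obstacle 3 [(0,0) (11,0) (11,5) (9,8) (0,9)]:
  edge (0,0)–(11,0): clear
  edge (11,0)–(11,5): clear
  edge (11,5)–(9,8): clear
  edge (9,8)–(0,9): clear
  edge (0,9)–(0,0): clear
  midpoint (11,31/2) outside
  → clear
Obstacle 4 [(0,14) (10,15) (7,22)]:
  edge (0,14)–(10,15): clear
  edge (10,15)–(7,22): clear
  edge (7,22)–(0,14): clear
  midpoint (11,31/2) outside
  → clear

FREE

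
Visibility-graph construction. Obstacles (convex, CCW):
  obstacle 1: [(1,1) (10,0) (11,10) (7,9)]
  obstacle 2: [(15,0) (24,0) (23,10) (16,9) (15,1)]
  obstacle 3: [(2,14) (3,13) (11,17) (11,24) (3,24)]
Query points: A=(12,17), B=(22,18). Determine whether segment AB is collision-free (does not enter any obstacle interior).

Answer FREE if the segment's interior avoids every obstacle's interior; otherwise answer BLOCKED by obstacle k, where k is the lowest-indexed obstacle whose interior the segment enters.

FREE

Obstacle 1 [(1,1) (10,0) (11,10) (7,9)]:
  edge (1,1)–(10,0): clear
  edge (10,0)–(11,10): clear
  edge (11,10)–(7,9): clear
  edge (7,9)–(1,1): clear
  midpoint (17,35/2) outside
  → clear
Obstacle 2 [(15,0) (24,0) (23,10) (16,9) (15,1)]:
  edge (15,0)–(24,0): clear
  edge (24,0)–(23,10): clear
  edge (23,10)–(16,9): clear
  edge (16,9)–(15,1): clear
  edge (15,1)–(15,0): clear
  midpoint (17,35/2) outside
  → clear
Obstacle 3 [(2,14) (3,13) (11,17) (11,24) (3,24)]:
  edge (2,14)–(3,13): clear
  edge (3,13)–(11,17): clear
  edge (11,17)–(11,24): clear
  edge (11,24)–(3,24): clear
  edge (3,24)–(2,14): clear
  midpoint (17,35/2) outside
  → clear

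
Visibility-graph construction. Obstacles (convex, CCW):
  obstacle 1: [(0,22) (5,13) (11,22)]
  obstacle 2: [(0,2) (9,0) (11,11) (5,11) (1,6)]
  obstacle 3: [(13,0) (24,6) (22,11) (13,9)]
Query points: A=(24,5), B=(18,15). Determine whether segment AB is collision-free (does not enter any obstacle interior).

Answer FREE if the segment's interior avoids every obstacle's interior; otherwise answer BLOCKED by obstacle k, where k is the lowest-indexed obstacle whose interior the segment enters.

BLOCKED by obstacle 3

Obstacle 1 [(0,22) (5,13) (11,22)]:
  edge (0,22)–(5,13): clear
  edge (5,13)–(11,22): clear
  edge (11,22)–(0,22): clear
  midpoint (21,10) outside
  → clear
Obstacle 2 [(0,2) (9,0) (11,11) (5,11) (1,6)]:
  edge (0,2)–(9,0): clear
  edge (9,0)–(11,11): clear
  edge (11,11)–(5,11): clear
  edge (5,11)–(1,6): clear
  edge (1,6)–(0,2): clear
  midpoint (21,10) outside
  → clear
Obstacle 3 [(13,0) (24,6) (22,11) (13,9)]:
  edge (13,0)–(24,6): crosses AB
  edge (24,6)–(22,11): clear
  edge (22,11)–(13,9): crosses AB
  edge (13,9)–(13,0): clear
  → BLOCKED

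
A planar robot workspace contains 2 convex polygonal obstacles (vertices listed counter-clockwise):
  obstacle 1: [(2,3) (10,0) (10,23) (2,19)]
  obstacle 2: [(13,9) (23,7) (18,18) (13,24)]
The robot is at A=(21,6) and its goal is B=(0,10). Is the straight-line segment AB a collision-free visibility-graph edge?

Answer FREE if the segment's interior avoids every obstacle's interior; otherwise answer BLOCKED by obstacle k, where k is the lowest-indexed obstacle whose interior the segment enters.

BLOCKED by obstacle 1

Obstacle 1 [(2,3) (10,0) (10,23) (2,19)]:
  edge (2,3)–(10,0): clear
  edge (10,0)–(10,23): crosses AB
  edge (10,23)–(2,19): clear
  edge (2,19)–(2,3): crosses AB
  → BLOCKED
Obstacle 2 [(13,9) (23,7) (18,18) (13,24)]:
  edge (13,9)–(23,7): clear
  edge (23,7)–(18,18): clear
  edge (18,18)–(13,24): clear
  edge (13,24)–(13,9): clear
  midpoint (21/2,8) outside
  → clear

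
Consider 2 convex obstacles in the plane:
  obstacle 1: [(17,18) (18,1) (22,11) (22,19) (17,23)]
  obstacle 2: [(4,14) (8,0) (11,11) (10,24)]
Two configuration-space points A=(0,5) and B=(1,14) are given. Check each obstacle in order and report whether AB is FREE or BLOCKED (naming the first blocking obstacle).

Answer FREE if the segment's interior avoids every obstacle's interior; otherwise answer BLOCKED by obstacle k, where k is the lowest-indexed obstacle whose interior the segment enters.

Obstacle 1 [(17,18) (18,1) (22,11) (22,19) (17,23)]:
  edge (17,18)–(18,1): clear
  edge (18,1)–(22,11): clear
  edge (22,11)–(22,19): clear
  edge (22,19)–(17,23): clear
  edge (17,23)–(17,18): clear
  midpoint (1/2,19/2) outside
  → clear
Obstacle 2 [(4,14) (8,0) (11,11) (10,24)]:
  edge (4,14)–(8,0): clear
  edge (8,0)–(11,11): clear
  edge (11,11)–(10,24): clear
  edge (10,24)–(4,14): clear
  midpoint (1/2,19/2) outside
  → clear

FREE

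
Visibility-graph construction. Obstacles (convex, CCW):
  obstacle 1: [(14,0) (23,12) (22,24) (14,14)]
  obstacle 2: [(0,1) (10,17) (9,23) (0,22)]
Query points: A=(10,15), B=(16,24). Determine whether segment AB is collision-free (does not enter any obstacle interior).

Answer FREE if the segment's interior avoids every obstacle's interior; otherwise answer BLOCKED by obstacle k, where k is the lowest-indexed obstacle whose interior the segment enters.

FREE

Obstacle 1 [(14,0) (23,12) (22,24) (14,14)]:
  edge (14,0)–(23,12): clear
  edge (23,12)–(22,24): clear
  edge (22,24)–(14,14): clear
  edge (14,14)–(14,0): clear
  midpoint (13,39/2) outside
  → clear
Obstacle 2 [(0,1) (10,17) (9,23) (0,22)]:
  edge (0,1)–(10,17): clear
  edge (10,17)–(9,23): clear
  edge (9,23)–(0,22): clear
  edge (0,22)–(0,1): clear
  midpoint (13,39/2) outside
  → clear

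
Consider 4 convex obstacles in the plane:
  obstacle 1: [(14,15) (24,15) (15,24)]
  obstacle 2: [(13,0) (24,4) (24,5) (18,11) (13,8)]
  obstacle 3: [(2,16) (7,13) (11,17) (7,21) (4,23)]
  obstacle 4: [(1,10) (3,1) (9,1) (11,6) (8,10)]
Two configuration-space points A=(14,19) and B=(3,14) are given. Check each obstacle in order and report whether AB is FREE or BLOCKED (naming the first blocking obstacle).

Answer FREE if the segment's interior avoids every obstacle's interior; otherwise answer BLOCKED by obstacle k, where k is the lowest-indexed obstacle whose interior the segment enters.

Obstacle 1 [(14,15) (24,15) (15,24)]:
  edge (14,15)–(24,15): clear
  edge (24,15)–(15,24): clear
  edge (15,24)–(14,15): clear
  midpoint (17/2,33/2) outside
  → clear
Obstacle 2 [(13,0) (24,4) (24,5) (18,11) (13,8)]:
  edge (13,0)–(24,4): clear
  edge (24,4)–(24,5): clear
  edge (24,5)–(18,11): clear
  edge (18,11)–(13,8): clear
  edge (13,8)–(13,0): clear
  midpoint (17/2,33/2) outside
  → clear
Obstacle 3 [(2,16) (7,13) (11,17) (7,21) (4,23)]:
  edge (2,16)–(7,13): crosses AB
  edge (7,13)–(11,17): clear
  edge (11,17)–(7,21): crosses AB
  edge (7,21)–(4,23): clear
  edge (4,23)–(2,16): clear
  → BLOCKED
Obstacle 4 [(1,10) (3,1) (9,1) (11,6) (8,10)]:
  edge (1,10)–(3,1): clear
  edge (3,1)–(9,1): clear
  edge (9,1)–(11,6): clear
  edge (11,6)–(8,10): clear
  edge (8,10)–(1,10): clear
  midpoint (17/2,33/2) outside
  → clear

BLOCKED by obstacle 3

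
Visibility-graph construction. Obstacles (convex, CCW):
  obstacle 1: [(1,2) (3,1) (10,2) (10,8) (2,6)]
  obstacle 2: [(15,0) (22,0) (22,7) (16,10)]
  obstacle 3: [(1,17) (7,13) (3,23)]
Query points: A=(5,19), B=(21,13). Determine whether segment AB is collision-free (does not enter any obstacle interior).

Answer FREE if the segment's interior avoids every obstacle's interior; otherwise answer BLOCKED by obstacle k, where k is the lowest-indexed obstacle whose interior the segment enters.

FREE

Obstacle 1 [(1,2) (3,1) (10,2) (10,8) (2,6)]:
  edge (1,2)–(3,1): clear
  edge (3,1)–(10,2): clear
  edge (10,2)–(10,8): clear
  edge (10,8)–(2,6): clear
  edge (2,6)–(1,2): clear
  midpoint (13,16) outside
  → clear
Obstacle 2 [(15,0) (22,0) (22,7) (16,10)]:
  edge (15,0)–(22,0): clear
  edge (22,0)–(22,7): clear
  edge (22,7)–(16,10): clear
  edge (16,10)–(15,0): clear
  midpoint (13,16) outside
  → clear
Obstacle 3 [(1,17) (7,13) (3,23)]:
  edge (1,17)–(7,13): clear
  edge (7,13)–(3,23): clear
  edge (3,23)–(1,17): clear
  midpoint (13,16) outside
  → clear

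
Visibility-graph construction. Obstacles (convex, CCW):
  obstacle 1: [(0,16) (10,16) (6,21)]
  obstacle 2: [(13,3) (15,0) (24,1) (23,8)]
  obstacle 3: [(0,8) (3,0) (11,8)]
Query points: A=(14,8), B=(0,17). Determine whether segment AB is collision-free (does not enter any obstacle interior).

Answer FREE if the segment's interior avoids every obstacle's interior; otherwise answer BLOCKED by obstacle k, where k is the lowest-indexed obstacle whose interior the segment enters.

Obstacle 1 [(0,16) (10,16) (6,21)]:
  edge (0,16)–(10,16): crosses AB
  edge (10,16)–(6,21): clear
  edge (6,21)–(0,16): crosses AB
  → BLOCKED
Obstacle 2 [(13,3) (15,0) (24,1) (23,8)]:
  edge (13,3)–(15,0): clear
  edge (15,0)–(24,1): clear
  edge (24,1)–(23,8): clear
  edge (23,8)–(13,3): clear
  midpoint (7,25/2) outside
  → clear
Obstacle 3 [(0,8) (3,0) (11,8)]:
  edge (0,8)–(3,0): clear
  edge (3,0)–(11,8): clear
  edge (11,8)–(0,8): clear
  midpoint (7,25/2) outside
  → clear

BLOCKED by obstacle 1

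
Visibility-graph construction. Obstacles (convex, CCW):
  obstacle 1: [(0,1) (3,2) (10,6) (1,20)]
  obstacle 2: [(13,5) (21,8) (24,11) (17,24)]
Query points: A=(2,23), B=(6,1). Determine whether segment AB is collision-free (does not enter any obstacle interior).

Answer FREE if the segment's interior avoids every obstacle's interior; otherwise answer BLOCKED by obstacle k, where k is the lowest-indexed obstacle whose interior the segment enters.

BLOCKED by obstacle 1

Obstacle 1 [(0,1) (3,2) (10,6) (1,20)]:
  edge (0,1)–(3,2): clear
  edge (3,2)–(10,6): crosses AB
  edge (10,6)–(1,20): crosses AB
  edge (1,20)–(0,1): clear
  → BLOCKED
Obstacle 2 [(13,5) (21,8) (24,11) (17,24)]:
  edge (13,5)–(21,8): clear
  edge (21,8)–(24,11): clear
  edge (24,11)–(17,24): clear
  edge (17,24)–(13,5): clear
  midpoint (4,12) outside
  → clear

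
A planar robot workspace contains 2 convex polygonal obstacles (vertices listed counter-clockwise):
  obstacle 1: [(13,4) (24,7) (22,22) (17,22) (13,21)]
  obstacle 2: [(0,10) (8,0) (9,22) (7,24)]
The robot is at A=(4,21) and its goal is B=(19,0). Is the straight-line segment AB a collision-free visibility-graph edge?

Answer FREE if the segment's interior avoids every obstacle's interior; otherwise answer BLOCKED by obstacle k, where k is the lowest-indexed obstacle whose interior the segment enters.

BLOCKED by obstacle 1

Obstacle 1 [(13,4) (24,7) (22,22) (17,22) (13,21)]:
  edge (13,4)–(24,7): crosses AB
  edge (24,7)–(22,22): clear
  edge (22,22)–(17,22): clear
  edge (17,22)–(13,21): clear
  edge (13,21)–(13,4): crosses AB
  → BLOCKED
Obstacle 2 [(0,10) (8,0) (9,22) (7,24)]:
  edge (0,10)–(8,0): clear
  edge (8,0)–(9,22): crosses AB
  edge (9,22)–(7,24): clear
  edge (7,24)–(0,10): crosses AB
  → BLOCKED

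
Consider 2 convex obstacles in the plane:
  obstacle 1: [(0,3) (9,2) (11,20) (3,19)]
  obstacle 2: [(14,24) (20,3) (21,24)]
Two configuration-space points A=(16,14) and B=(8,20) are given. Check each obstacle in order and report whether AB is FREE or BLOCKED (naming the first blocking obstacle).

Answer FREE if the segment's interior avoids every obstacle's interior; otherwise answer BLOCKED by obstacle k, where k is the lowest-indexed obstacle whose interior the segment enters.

Obstacle 1 [(0,3) (9,2) (11,20) (3,19)]:
  edge (0,3)–(9,2): clear
  edge (9,2)–(11,20): crosses AB
  edge (11,20)–(3,19): crosses AB
  edge (3,19)–(0,3): clear
  → BLOCKED
Obstacle 2 [(14,24) (20,3) (21,24)]:
  edge (14,24)–(20,3): clear
  edge (20,3)–(21,24): clear
  edge (21,24)–(14,24): clear
  midpoint (12,17) outside
  → clear

BLOCKED by obstacle 1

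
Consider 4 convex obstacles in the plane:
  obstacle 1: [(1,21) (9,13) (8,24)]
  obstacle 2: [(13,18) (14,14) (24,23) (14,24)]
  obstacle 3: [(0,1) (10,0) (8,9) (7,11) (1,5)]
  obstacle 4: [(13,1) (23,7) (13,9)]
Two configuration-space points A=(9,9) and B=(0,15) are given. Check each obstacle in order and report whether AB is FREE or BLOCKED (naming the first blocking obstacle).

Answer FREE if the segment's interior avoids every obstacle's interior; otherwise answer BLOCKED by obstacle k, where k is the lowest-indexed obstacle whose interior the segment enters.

Obstacle 1 [(1,21) (9,13) (8,24)]:
  edge (1,21)–(9,13): clear
  edge (9,13)–(8,24): clear
  edge (8,24)–(1,21): clear
  midpoint (9/2,12) outside
  → clear
Obstacle 2 [(13,18) (14,14) (24,23) (14,24)]:
  edge (13,18)–(14,14): clear
  edge (14,14)–(24,23): clear
  edge (24,23)–(14,24): clear
  edge (14,24)–(13,18): clear
  midpoint (9/2,12) outside
  → clear
Obstacle 3 [(0,1) (10,0) (8,9) (7,11) (1,5)]:
  edge (0,1)–(10,0): clear
  edge (10,0)–(8,9): clear
  edge (8,9)–(7,11): crosses AB
  edge (7,11)–(1,5): crosses AB
  edge (1,5)–(0,1): clear
  → BLOCKED
Obstacle 4 [(13,1) (23,7) (13,9)]:
  edge (13,1)–(23,7): clear
  edge (23,7)–(13,9): clear
  edge (13,9)–(13,1): clear
  midpoint (9/2,12) outside
  → clear

BLOCKED by obstacle 3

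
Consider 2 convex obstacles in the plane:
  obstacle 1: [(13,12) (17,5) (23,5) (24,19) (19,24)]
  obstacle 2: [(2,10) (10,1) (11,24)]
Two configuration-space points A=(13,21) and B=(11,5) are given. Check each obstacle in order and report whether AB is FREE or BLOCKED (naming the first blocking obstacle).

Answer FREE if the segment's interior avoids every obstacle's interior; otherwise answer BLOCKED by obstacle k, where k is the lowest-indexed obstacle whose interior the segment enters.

Obstacle 1 [(13,12) (17,5) (23,5) (24,19) (19,24)]:
  edge (13,12)–(17,5): clear
  edge (17,5)–(23,5): clear
  edge (23,5)–(24,19): clear
  edge (24,19)–(19,24): clear
  edge (19,24)–(13,12): clear
  midpoint (12,13) outside
  → clear
Obstacle 2 [(2,10) (10,1) (11,24)]:
  edge (2,10)–(10,1): clear
  edge (10,1)–(11,24): clear
  edge (11,24)–(2,10): clear
  midpoint (12,13) outside
  → clear

FREE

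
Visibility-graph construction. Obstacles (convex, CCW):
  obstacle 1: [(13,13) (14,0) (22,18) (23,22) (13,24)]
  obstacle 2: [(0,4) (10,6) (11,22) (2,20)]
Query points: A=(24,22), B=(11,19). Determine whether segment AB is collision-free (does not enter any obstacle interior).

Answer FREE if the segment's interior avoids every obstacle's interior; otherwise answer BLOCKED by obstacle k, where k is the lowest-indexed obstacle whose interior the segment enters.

BLOCKED by obstacle 1

Obstacle 1 [(13,13) (14,0) (22,18) (23,22) (13,24)]:
  edge (13,13)–(14,0): clear
  edge (14,0)–(22,18): clear
  edge (22,18)–(23,22): crosses AB
  edge (23,22)–(13,24): clear
  edge (13,24)–(13,13): crosses AB
  → BLOCKED
Obstacle 2 [(0,4) (10,6) (11,22) (2,20)]:
  edge (0,4)–(10,6): clear
  edge (10,6)–(11,22): clear
  edge (11,22)–(2,20): clear
  edge (2,20)–(0,4): clear
  midpoint (35/2,41/2) outside
  → clear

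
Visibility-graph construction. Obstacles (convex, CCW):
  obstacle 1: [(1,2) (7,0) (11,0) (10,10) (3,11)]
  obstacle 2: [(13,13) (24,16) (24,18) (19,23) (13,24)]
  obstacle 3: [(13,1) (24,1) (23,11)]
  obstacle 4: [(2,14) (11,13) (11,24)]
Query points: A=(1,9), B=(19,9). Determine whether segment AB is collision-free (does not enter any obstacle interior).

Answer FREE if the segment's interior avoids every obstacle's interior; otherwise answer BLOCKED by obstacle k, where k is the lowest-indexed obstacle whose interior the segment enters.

BLOCKED by obstacle 1

Obstacle 1 [(1,2) (7,0) (11,0) (10,10) (3,11)]:
  edge (1,2)–(7,0): clear
  edge (7,0)–(11,0): clear
  edge (11,0)–(10,10): crosses AB
  edge (10,10)–(3,11): clear
  edge (3,11)–(1,2): crosses AB
  → BLOCKED
Obstacle 2 [(13,13) (24,16) (24,18) (19,23) (13,24)]:
  edge (13,13)–(24,16): clear
  edge (24,16)–(24,18): clear
  edge (24,18)–(19,23): clear
  edge (19,23)–(13,24): clear
  edge (13,24)–(13,13): clear
  midpoint (10,9) outside
  → clear
Obstacle 3 [(13,1) (24,1) (23,11)]:
  edge (13,1)–(24,1): clear
  edge (24,1)–(23,11): clear
  edge (23,11)–(13,1): clear
  midpoint (10,9) outside
  → clear
Obstacle 4 [(2,14) (11,13) (11,24)]:
  edge (2,14)–(11,13): clear
  edge (11,13)–(11,24): clear
  edge (11,24)–(2,14): clear
  midpoint (10,9) outside
  → clear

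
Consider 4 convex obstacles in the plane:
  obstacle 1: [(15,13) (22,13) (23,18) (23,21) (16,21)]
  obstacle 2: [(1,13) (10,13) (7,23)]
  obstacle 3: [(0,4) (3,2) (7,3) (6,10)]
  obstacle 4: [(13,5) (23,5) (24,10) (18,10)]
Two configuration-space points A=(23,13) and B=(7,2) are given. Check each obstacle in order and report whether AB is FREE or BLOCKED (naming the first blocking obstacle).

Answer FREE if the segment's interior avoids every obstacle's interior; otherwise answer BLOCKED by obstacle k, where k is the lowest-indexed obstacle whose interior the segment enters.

Obstacle 1 [(15,13) (22,13) (23,18) (23,21) (16,21)]:
  edge (15,13)–(22,13): clear
  edge (22,13)–(23,18): clear
  edge (23,18)–(23,21): clear
  edge (23,21)–(16,21): clear
  edge (16,21)–(15,13): clear
  midpoint (15,15/2) outside
  → clear
Obstacle 2 [(1,13) (10,13) (7,23)]:
  edge (1,13)–(10,13): clear
  edge (10,13)–(7,23): clear
  edge (7,23)–(1,13): clear
  midpoint (15,15/2) outside
  → clear
Obstacle 3 [(0,4) (3,2) (7,3) (6,10)]:
  edge (0,4)–(3,2): clear
  edge (3,2)–(7,3): clear
  edge (7,3)–(6,10): clear
  edge (6,10)–(0,4): clear
  midpoint (15,15/2) outside
  → clear
Obstacle 4 [(13,5) (23,5) (24,10) (18,10)]:
  edge (13,5)–(23,5): clear
  edge (23,5)–(24,10): clear
  edge (24,10)–(18,10): crosses AB
  edge (18,10)–(13,5): crosses AB
  → BLOCKED

BLOCKED by obstacle 4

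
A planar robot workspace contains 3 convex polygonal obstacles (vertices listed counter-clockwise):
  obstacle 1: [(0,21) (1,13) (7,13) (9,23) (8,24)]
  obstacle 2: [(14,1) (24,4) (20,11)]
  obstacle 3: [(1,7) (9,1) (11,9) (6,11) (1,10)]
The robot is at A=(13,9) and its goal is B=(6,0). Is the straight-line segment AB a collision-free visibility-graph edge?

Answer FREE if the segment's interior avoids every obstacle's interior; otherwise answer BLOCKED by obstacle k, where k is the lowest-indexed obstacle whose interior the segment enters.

BLOCKED by obstacle 3

Obstacle 1 [(0,21) (1,13) (7,13) (9,23) (8,24)]:
  edge (0,21)–(1,13): clear
  edge (1,13)–(7,13): clear
  edge (7,13)–(9,23): clear
  edge (9,23)–(8,24): clear
  edge (8,24)–(0,21): clear
  midpoint (19/2,9/2) outside
  → clear
Obstacle 2 [(14,1) (24,4) (20,11)]:
  edge (14,1)–(24,4): clear
  edge (24,4)–(20,11): clear
  edge (20,11)–(14,1): clear
  midpoint (19/2,9/2) outside
  → clear
Obstacle 3 [(1,7) (9,1) (11,9) (6,11) (1,10)]:
  edge (1,7)–(9,1): crosses AB
  edge (9,1)–(11,9): crosses AB
  edge (11,9)–(6,11): clear
  edge (6,11)–(1,10): clear
  edge (1,10)–(1,7): clear
  → BLOCKED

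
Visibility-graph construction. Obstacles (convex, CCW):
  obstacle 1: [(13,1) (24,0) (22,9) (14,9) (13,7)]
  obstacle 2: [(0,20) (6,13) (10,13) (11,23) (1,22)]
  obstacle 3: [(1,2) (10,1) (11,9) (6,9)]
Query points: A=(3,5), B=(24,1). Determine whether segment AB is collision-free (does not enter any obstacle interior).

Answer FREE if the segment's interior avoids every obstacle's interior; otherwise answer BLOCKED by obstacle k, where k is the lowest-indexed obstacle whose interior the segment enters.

Obstacle 1 [(13,1) (24,0) (22,9) (14,9) (13,7)]:
  edge (13,1)–(24,0): clear
  edge (24,0)–(22,9): crosses AB
  edge (22,9)–(14,9): clear
  edge (14,9)–(13,7): clear
  edge (13,7)–(13,1): crosses AB
  → BLOCKED
Obstacle 2 [(0,20) (6,13) (10,13) (11,23) (1,22)]:
  edge (0,20)–(6,13): clear
  edge (6,13)–(10,13): clear
  edge (10,13)–(11,23): clear
  edge (11,23)–(1,22): clear
  edge (1,22)–(0,20): clear
  midpoint (27/2,3) outside
  → clear
Obstacle 3 [(1,2) (10,1) (11,9) (6,9)]:
  edge (1,2)–(10,1): clear
  edge (10,1)–(11,9): crosses AB
  edge (11,9)–(6,9): clear
  edge (6,9)–(1,2): crosses AB
  → BLOCKED

BLOCKED by obstacle 1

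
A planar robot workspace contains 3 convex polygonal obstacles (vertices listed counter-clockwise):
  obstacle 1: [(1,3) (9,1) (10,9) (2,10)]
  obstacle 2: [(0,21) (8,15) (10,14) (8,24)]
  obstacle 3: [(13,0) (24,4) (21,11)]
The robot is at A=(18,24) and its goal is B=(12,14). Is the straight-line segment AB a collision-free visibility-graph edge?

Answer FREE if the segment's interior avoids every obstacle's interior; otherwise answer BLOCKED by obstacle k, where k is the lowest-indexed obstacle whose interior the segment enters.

Obstacle 1 [(1,3) (9,1) (10,9) (2,10)]:
  edge (1,3)–(9,1): clear
  edge (9,1)–(10,9): clear
  edge (10,9)–(2,10): clear
  edge (2,10)–(1,3): clear
  midpoint (15,19) outside
  → clear
Obstacle 2 [(0,21) (8,15) (10,14) (8,24)]:
  edge (0,21)–(8,15): clear
  edge (8,15)–(10,14): clear
  edge (10,14)–(8,24): clear
  edge (8,24)–(0,21): clear
  midpoint (15,19) outside
  → clear
Obstacle 3 [(13,0) (24,4) (21,11)]:
  edge (13,0)–(24,4): clear
  edge (24,4)–(21,11): clear
  edge (21,11)–(13,0): clear
  midpoint (15,19) outside
  → clear

FREE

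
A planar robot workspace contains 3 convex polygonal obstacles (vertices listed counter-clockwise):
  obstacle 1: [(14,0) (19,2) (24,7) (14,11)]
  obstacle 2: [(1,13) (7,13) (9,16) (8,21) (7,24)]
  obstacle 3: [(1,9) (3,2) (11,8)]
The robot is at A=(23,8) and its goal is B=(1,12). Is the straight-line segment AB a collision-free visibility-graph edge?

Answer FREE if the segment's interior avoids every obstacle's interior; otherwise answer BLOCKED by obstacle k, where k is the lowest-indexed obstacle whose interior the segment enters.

BLOCKED by obstacle 1

Obstacle 1 [(14,0) (19,2) (24,7) (14,11)]:
  edge (14,0)–(19,2): clear
  edge (19,2)–(24,7): clear
  edge (24,7)–(14,11): crosses AB
  edge (14,11)–(14,0): crosses AB
  → BLOCKED
Obstacle 2 [(1,13) (7,13) (9,16) (8,21) (7,24)]:
  edge (1,13)–(7,13): clear
  edge (7,13)–(9,16): clear
  edge (9,16)–(8,21): clear
  edge (8,21)–(7,24): clear
  edge (7,24)–(1,13): clear
  midpoint (12,10) outside
  → clear
Obstacle 3 [(1,9) (3,2) (11,8)]:
  edge (1,9)–(3,2): clear
  edge (3,2)–(11,8): clear
  edge (11,8)–(1,9): clear
  midpoint (12,10) outside
  → clear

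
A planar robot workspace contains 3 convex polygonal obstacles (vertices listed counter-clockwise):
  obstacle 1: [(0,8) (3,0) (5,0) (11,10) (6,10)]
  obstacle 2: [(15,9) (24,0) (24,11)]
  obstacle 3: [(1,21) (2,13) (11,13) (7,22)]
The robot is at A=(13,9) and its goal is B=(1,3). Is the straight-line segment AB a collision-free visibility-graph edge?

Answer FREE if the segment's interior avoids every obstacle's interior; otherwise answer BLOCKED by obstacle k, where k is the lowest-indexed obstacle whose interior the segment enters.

Obstacle 1 [(0,8) (3,0) (5,0) (11,10) (6,10)]:
  edge (0,8)–(3,0): crosses AB
  edge (3,0)–(5,0): clear
  edge (5,0)–(11,10): crosses AB
  edge (11,10)–(6,10): clear
  edge (6,10)–(0,8): clear
  → BLOCKED
Obstacle 2 [(15,9) (24,0) (24,11)]:
  edge (15,9)–(24,0): clear
  edge (24,0)–(24,11): clear
  edge (24,11)–(15,9): clear
  midpoint (7,6) outside
  → clear
Obstacle 3 [(1,21) (2,13) (11,13) (7,22)]:
  edge (1,21)–(2,13): clear
  edge (2,13)–(11,13): clear
  edge (11,13)–(7,22): clear
  edge (7,22)–(1,21): clear
  midpoint (7,6) outside
  → clear

BLOCKED by obstacle 1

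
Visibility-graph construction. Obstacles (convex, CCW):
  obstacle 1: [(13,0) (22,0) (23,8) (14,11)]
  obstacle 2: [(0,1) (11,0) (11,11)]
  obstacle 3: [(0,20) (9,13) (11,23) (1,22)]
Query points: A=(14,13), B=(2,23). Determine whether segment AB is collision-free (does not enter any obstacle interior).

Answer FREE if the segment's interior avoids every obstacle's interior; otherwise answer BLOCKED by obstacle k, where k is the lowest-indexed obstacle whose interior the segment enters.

Obstacle 1 [(13,0) (22,0) (23,8) (14,11)]:
  edge (13,0)–(22,0): clear
  edge (22,0)–(23,8): clear
  edge (23,8)–(14,11): clear
  edge (14,11)–(13,0): clear
  midpoint (8,18) outside
  → clear
Obstacle 2 [(0,1) (11,0) (11,11)]:
  edge (0,1)–(11,0): clear
  edge (11,0)–(11,11): clear
  edge (11,11)–(0,1): clear
  midpoint (8,18) outside
  → clear
Obstacle 3 [(0,20) (9,13) (11,23) (1,22)]:
  edge (0,20)–(9,13): clear
  edge (9,13)–(11,23): crosses AB
  edge (11,23)–(1,22): crosses AB
  edge (1,22)–(0,20): clear
  → BLOCKED

BLOCKED by obstacle 3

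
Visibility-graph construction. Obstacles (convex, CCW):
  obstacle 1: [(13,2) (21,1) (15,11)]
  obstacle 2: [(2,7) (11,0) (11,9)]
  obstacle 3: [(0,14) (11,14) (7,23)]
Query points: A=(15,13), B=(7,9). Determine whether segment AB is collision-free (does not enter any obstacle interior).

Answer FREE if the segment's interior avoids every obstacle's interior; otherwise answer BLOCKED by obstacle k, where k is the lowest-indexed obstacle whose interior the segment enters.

FREE

Obstacle 1 [(13,2) (21,1) (15,11)]:
  edge (13,2)–(21,1): clear
  edge (21,1)–(15,11): clear
  edge (15,11)–(13,2): clear
  midpoint (11,11) outside
  → clear
Obstacle 2 [(2,7) (11,0) (11,9)]:
  edge (2,7)–(11,0): clear
  edge (11,0)–(11,9): clear
  edge (11,9)–(2,7): clear
  midpoint (11,11) outside
  → clear
Obstacle 3 [(0,14) (11,14) (7,23)]:
  edge (0,14)–(11,14): clear
  edge (11,14)–(7,23): clear
  edge (7,23)–(0,14): clear
  midpoint (11,11) outside
  → clear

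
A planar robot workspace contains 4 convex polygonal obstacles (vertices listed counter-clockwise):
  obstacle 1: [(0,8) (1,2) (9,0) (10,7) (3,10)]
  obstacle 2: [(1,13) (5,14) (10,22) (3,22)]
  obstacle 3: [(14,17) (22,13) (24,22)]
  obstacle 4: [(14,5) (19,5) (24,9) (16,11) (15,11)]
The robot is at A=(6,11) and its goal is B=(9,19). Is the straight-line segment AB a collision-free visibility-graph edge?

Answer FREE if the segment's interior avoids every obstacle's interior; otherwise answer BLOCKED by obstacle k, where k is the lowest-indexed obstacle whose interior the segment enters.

FREE

Obstacle 1 [(0,8) (1,2) (9,0) (10,7) (3,10)]:
  edge (0,8)–(1,2): clear
  edge (1,2)–(9,0): clear
  edge (9,0)–(10,7): clear
  edge (10,7)–(3,10): clear
  edge (3,10)–(0,8): clear
  midpoint (15/2,15) outside
  → clear
Obstacle 2 [(1,13) (5,14) (10,22) (3,22)]:
  edge (1,13)–(5,14): clear
  edge (5,14)–(10,22): clear
  edge (10,22)–(3,22): clear
  edge (3,22)–(1,13): clear
  midpoint (15/2,15) outside
  → clear
Obstacle 3 [(14,17) (22,13) (24,22)]:
  edge (14,17)–(22,13): clear
  edge (22,13)–(24,22): clear
  edge (24,22)–(14,17): clear
  midpoint (15/2,15) outside
  → clear
Obstacle 4 [(14,5) (19,5) (24,9) (16,11) (15,11)]:
  edge (14,5)–(19,5): clear
  edge (19,5)–(24,9): clear
  edge (24,9)–(16,11): clear
  edge (16,11)–(15,11): clear
  edge (15,11)–(14,5): clear
  midpoint (15/2,15) outside
  → clear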